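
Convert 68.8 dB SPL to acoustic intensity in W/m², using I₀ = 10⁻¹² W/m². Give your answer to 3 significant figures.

L = 10·log₁₀(I/I₀) ⇒ I = I₀·10^(L/10) = 10⁻¹² × 10^6.88.

7.59e-06 W/m²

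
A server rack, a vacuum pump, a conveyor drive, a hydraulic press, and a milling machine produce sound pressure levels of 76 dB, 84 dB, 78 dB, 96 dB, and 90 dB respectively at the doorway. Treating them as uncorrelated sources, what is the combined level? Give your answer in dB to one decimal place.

Incoherent sources combine by intensity addition: L_total = 10·log₁₀(Σ 10^(L_i/10)).
Σ 10^(L/10) = 10^(76/10) + 10^(84/10) + 10^(78/10) + 10^(96/10) + 10^(90/10) = 5.335e+09.
L_total = 10·log₁₀(5.335e+09) = 97.27 dB.

97.3 dB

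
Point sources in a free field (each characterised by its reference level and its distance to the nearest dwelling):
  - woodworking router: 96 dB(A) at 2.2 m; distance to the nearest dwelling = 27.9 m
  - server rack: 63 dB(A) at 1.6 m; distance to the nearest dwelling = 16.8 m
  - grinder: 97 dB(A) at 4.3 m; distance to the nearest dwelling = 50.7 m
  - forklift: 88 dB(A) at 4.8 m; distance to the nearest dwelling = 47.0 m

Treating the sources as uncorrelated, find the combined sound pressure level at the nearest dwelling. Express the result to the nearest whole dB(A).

Apply inverse-square spreading to bring every level to the receiver, then sum 10^(L/10).
woodworking router: 96 − 20·log₁₀(27.9/2.2) = 96 − 22.06 = 73.94 dB(A).
server rack: 63 − 20·log₁₀(16.8/1.6) = 63 − 20.42 = 42.58 dB(A).
grinder: 97 − 20·log₁₀(50.7/4.3) = 97 − 21.43 = 75.57 dB(A).
forklift: 88 − 20·log₁₀(47.0/4.8) = 88 − 19.82 = 68.18 dB(A).
Σ 10^(L/10) = 6.740e+07 → L_total = 10·log₁₀(6.740e+07) = 78.29 dB(A).

78 dB(A)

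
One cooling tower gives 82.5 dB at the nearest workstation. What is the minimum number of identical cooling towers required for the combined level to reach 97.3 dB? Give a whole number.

Need L₁ + 10·log₁₀ N ≥ 97.3, i.e. log₁₀ N ≥ 1.48.
N ≥ 10^(14.8/10) = 30.200, so N = 31.

31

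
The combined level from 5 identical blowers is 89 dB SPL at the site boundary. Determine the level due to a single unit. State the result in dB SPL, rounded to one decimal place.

82.0 dB SPL

For N identical incoherent sources L_total = L₁ + 10·log₁₀ N, so L₁ = 89 − 10·log₁₀(5) = 89 − 6.990.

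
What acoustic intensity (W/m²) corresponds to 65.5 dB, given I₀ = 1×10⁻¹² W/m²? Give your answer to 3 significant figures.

3.55e-06 W/m²

I/I₀ = 10^(65.5/10) = 3.548e+06, so I = 3.548e+06 × 10⁻¹² W/m².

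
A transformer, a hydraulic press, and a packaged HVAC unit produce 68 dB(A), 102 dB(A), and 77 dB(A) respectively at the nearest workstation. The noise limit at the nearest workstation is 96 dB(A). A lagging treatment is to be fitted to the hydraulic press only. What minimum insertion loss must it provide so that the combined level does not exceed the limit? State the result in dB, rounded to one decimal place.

6.1 dB

Everything except the hydraulic press sums to 10^(68/10) + 10^(77/10) = 5.643e+07 in linear terms, 77.51 dB(A).
To meet 96 dB(A) overall, the treated hydraulic press may contribute at most 10^(96/10) − 5.643e+07 = 3.925e+09, i.e. 95.94 dB(A).
Required insertion loss = 102 − 95.94 = 6.06 dB.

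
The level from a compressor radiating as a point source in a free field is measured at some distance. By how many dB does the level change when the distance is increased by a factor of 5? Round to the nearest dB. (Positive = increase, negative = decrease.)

With spherical spreading the level changes by −20·log₁₀(r₂/r₁).
ΔL = −20·log₁₀(5) = -13.98 dB.

-14 dB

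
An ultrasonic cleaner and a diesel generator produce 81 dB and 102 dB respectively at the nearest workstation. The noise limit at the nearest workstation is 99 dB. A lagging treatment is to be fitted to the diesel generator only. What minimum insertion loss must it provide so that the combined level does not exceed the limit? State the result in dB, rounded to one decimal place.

3.1 dB

The untreated sources together contribute 10^(81/10) = 1.259e+08, i.e. 81.00 dB.
To meet 99 dB overall, the treated diesel generator may contribute at most 10^(99/10) − 1.259e+08 = 7.817e+09, i.e. 98.93 dB.
So the diesel generator must be reduced from 102 to 98.93 dB: IL = 3.07 dB.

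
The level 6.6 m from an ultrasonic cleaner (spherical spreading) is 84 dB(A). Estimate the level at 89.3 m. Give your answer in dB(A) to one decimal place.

61.4 dB(A)

Spherical spreading from a point source gives a 20·log₁₀(r₂/r₁) drop.
L₂ = 84 − 20·log₁₀(89.3/6.6) = 84 − 22.626 = 61.37 dB(A).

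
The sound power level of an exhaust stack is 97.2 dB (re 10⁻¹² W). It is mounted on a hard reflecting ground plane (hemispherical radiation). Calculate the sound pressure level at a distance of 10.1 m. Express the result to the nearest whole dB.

L_p = L_w − 10·log₁₀(2π·r²) with r = 10.1 m.
2π·r² = 640.9 m², 10·log₁₀ of that is 28.068 dB.
L_p = 97.2 − 28.068 = 69.13 dB.

69 dB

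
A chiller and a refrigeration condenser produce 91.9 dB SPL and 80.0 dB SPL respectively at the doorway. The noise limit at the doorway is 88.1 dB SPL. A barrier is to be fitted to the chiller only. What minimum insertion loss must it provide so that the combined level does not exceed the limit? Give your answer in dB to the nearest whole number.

5 dB

Fixed contribution from the other source: Σ 10^(L/10) = 10^(80.0/10) = 1.000e+08 (80.00 dB SPL).
To meet 88.1 dB SPL overall, the treated chiller may contribute at most 10^(88.1/10) − 1.000e+08 = 5.457e+08, i.e. 87.37 dB SPL.
Required insertion loss = 91.9 − 87.37 = 4.53 dB.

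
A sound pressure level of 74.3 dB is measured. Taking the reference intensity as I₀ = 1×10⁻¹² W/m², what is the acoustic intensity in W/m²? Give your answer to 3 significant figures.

2.69e-05 W/m²

I = I₀·10^(L/10) = 10⁻¹² × 10^(74.3/10) = 10^(-4.570).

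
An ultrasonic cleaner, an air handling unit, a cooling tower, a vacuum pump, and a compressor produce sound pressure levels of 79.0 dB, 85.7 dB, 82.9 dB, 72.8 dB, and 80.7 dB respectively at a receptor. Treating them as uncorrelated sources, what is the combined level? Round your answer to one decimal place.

For uncorrelated sources the intensities add, so convert each level to linear form, sum, and take 10·log₁₀ of the total.
Σ 10^(L/10) = 10^(79.0/10) + 10^(85.7/10) + 10^(82.9/10) + 10^(72.8/10) + 10^(80.7/10) = 7.825e+08.
L_total = 10·log₁₀(7.825e+08) = 88.93 dB.

88.9 dB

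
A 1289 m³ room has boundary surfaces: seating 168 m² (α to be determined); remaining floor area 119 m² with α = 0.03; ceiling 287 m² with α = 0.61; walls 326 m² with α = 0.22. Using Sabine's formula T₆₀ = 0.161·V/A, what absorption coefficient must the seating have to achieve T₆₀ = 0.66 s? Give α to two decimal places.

0.38

Required total absorption A = 0.161·1289/0.66 = 314.44 m².
Absorption from the other surfaces = 119·0.03 + 287·0.61 + 326·0.22 = 250.36 m², so the seating must supply 64.08 m² over 168 m².
α = 64.08/168 = 0.381.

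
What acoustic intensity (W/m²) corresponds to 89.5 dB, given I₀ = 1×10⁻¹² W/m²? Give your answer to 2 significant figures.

I/I₀ = 10^(89.5/10) = 8.913e+08, so I = 8.913e+08 × 10⁻¹² W/m².

0.00089 W/m²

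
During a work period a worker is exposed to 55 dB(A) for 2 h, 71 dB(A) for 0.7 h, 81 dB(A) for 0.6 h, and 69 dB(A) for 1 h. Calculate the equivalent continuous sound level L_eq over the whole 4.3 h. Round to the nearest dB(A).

73 dB(A)

The energy average is taken in the linear domain: L_eq = 10·log₁₀[(Σ tᵢ·10^(Lᵢ/10))/T], T = 4.3 h.
Σ tᵢ·10^(Lᵢ/10) = 2·10^(55/10) + 0.7·10^(71/10) + 0.6·10^(81/10) + 1·10^(69/10) = 9.292e+07.
L_eq = 10·log₁₀(9.292e+07/4.3) = 73.35 dB(A).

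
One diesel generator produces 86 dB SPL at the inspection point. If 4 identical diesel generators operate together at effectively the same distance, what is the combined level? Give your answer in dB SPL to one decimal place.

N identical incoherent sources raise the level by 10·log₁₀ N.
L_total = 86 + 10·log₁₀(4) = 86 + 6.021 = 92.02 dB SPL.

92.0 dB SPL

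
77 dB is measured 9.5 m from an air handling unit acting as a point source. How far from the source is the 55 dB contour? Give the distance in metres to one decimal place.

Point-source spreading drops the level by 20·log₁₀(r₂/r₁); inverting, r₂/r₁ = 10^(ΔL/20).
r₂ = 9.5·10^((77−55)/20) = 9.5·10^(22.0/20) = 119.60 m.

119.6 m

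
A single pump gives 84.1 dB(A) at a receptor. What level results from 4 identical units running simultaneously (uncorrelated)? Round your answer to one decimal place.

90.1 dB(A)

L_total = L₁ + 10·log₁₀ N for N identical incoherent sources.
L_total = 84.1 + 10·log₁₀(4) = 84.1 + 6.021 = 90.12 dB(A).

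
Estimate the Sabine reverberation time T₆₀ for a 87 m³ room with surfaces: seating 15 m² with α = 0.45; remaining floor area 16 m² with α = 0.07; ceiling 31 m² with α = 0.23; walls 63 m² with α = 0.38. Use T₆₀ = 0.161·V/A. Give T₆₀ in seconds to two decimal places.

0.36 s

Summing Sᵢαᵢ: 15·0.45 + 16·0.07 + 31·0.23 + 63·0.38 = 38.94 m².
T₆₀ = 0.161 × 87 / 38.94 = 0.360 s.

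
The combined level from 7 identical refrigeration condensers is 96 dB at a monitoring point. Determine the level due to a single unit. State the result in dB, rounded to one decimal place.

Dividing the total intensity by 7 lowers the level by 10·log₁₀ 7 = 8.451 dB: L₁ = 96 − 8.451.

87.5 dB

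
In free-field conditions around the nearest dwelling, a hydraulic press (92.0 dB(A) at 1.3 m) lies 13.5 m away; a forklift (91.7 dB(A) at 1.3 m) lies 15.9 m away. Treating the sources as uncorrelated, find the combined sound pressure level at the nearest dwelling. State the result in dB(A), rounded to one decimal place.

Propagate each source to the receiver with L = L_ref − 20·log₁₀(r/r_ref), then add intensities.
hydraulic press: 92.0 − 20·log₁₀(13.5/1.3) = 92.0 − 20.33 = 71.67 dB(A).
forklift: 91.7 − 20·log₁₀(15.9/1.3) = 91.7 − 21.75 = 69.95 dB(A).
Σ 10^(L/10) = 2.458e+07 → L_total = 10·log₁₀(2.458e+07) = 73.91 dB(A).

73.9 dB(A)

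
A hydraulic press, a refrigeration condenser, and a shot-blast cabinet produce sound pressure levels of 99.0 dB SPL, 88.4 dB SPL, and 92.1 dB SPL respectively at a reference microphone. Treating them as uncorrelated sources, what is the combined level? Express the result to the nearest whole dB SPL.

For uncorrelated sources the intensities add, so convert each level to linear form, sum, and take 10·log₁₀ of the total.
Σ 10^(L/10) = 10^(99.0/10) + 10^(88.4/10) + 10^(92.1/10) = 1.026e+10.
L_total = 10·log₁₀(1.026e+10) = 100.11 dB SPL.

100 dB SPL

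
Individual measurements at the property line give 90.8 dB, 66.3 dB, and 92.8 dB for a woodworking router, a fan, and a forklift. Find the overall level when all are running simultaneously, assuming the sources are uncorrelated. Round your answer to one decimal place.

Incoherent sources combine by intensity addition: L_total = 10·log₁₀(Σ 10^(L_i/10)).
Σ 10^(L/10) = 10^(90.8/10) + 10^(66.3/10) + 10^(92.8/10) = 3.112e+09.
L_total = 10·log₁₀(3.112e+09) = 94.93 dB.

94.9 dB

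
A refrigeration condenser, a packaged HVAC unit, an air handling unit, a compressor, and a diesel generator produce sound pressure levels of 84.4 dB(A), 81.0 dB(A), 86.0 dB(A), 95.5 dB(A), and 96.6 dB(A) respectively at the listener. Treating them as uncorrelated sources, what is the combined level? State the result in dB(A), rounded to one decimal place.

For uncorrelated sources the intensities add, so convert each level to linear form, sum, and take 10·log₁₀ of the total.
Σ 10^(L/10) = 10^(84.4/10) + 10^(81.0/10) + 10^(86.0/10) + 10^(95.5/10) + 10^(96.6/10) = 8.918e+09.
L_total = 10·log₁₀(8.918e+09) = 99.50 dB(A).

99.5 dB(A)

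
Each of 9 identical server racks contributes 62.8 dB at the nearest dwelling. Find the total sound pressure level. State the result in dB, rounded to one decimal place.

With 9 equal, uncorrelated contributions the intensity is 9× that of one unit, giving a rise of 10·log₁₀ 9.
L_total = 62.8 + 10·log₁₀(9) = 62.8 + 9.542 = 72.34 dB.

72.3 dB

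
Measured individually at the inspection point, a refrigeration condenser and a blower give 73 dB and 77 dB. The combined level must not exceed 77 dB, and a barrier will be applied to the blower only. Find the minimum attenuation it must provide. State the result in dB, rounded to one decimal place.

2.2 dB

Everything except the blower sums to 10^(73/10) = 1.995e+07 in linear terms, 73.00 dB.
To meet 77 dB overall, the treated blower may contribute at most 10^(77/10) − 1.995e+07 = 3.017e+07, i.e. 74.80 dB.
Required insertion loss = 77 − 74.80 = 2.20 dB.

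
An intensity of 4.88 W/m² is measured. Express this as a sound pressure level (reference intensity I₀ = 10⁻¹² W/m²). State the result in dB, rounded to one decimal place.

I/I₀ = 4.88/10⁻¹² = 4.88×10^12, and L = 10·log₁₀(I/I₀).
L = 10·(0.6884 + 12) = 126.88 dB.

126.9 dB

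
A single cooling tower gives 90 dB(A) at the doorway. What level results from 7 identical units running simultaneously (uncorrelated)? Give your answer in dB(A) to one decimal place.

N identical incoherent sources raise the level by 10·log₁₀ N.
L_total = 90 + 10·log₁₀(7) = 90 + 8.451 = 98.45 dB(A).

98.5 dB(A)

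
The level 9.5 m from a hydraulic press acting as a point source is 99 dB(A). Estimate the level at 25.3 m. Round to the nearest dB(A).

90 dB(A)

Point-source attenuation: ΔL = 20·log₁₀(r₂/r₁) = 20·log₁₀(25.3/9.5) = 8.508 dB.
L₂ = 99 − 20·log₁₀(25.3/9.5) = 99 − 8.508 = 90.49 dB(A).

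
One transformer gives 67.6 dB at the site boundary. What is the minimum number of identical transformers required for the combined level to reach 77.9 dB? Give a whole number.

11

N identical sources give L₁ + 10·log₁₀ N, so require 10·log₁₀ N ≥ 77.9 − 67.6 = 10.3 dB.
N ≥ 10^(10.3/10) = 10.715, so N = 11.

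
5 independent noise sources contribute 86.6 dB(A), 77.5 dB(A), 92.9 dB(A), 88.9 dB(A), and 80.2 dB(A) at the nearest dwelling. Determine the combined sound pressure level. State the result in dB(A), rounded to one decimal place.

Incoherent sources combine by intensity addition: L_total = 10·log₁₀(Σ 10^(L_i/10)).
Σ 10^(L/10) = 10^(86.6/10) + 10^(77.5/10) + 10^(92.9/10) + 10^(88.9/10) + 10^(80.2/10) = 3.344e+09.
L_total = 10·log₁₀(3.344e+09) = 95.24 dB(A).

95.2 dB(A)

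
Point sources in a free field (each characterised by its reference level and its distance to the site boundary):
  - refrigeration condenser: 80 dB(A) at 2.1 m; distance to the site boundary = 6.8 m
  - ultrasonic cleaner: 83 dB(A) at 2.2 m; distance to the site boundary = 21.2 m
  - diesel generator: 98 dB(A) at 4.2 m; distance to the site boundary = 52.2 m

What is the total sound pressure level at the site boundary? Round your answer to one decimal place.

Apply inverse-square spreading to bring every level to the receiver, then sum 10^(L/10).
refrigeration condenser: 80 − 20·log₁₀(6.8/2.1) = 80 − 10.21 = 69.79 dB(A).
ultrasonic cleaner: 83 − 20·log₁₀(21.2/2.2) = 83 − 19.68 = 63.32 dB(A).
diesel generator: 98 − 20·log₁₀(52.2/4.2) = 98 − 21.89 = 76.11 dB(A).
Σ 10^(L/10) = 5.253e+07 → L_total = 10·log₁₀(5.253e+07) = 77.20 dB(A).

77.2 dB(A)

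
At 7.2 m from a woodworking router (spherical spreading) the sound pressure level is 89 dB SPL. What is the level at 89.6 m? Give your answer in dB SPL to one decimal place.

67.1 dB SPL

Spherical spreading from a point source gives a 20·log₁₀(r₂/r₁) drop.
L₂ = 89 − 20·log₁₀(89.6/7.2) = 89 − 21.900 = 67.10 dB SPL.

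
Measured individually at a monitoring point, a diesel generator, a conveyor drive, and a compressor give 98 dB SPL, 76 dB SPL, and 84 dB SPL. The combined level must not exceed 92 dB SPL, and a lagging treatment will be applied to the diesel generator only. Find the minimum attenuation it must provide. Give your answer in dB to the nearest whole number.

7 dB

Everything except the diesel generator sums to 10^(76/10) + 10^(84/10) = 2.910e+08 in linear terms, 84.64 dB SPL.
To meet 92 dB SPL overall, the treated diesel generator may contribute at most 10^(92/10) − 2.910e+08 = 1.294e+09, i.e. 91.12 dB SPL.
So the diesel generator must be reduced from 98 to 91.12 dB SPL: IL = 6.88 dB.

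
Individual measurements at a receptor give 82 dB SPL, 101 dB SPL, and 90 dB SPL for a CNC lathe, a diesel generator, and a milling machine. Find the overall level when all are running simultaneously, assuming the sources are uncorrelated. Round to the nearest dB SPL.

101 dB SPL

Incoherent sources combine by intensity addition: L_total = 10·log₁₀(Σ 10^(L_i/10)).
Σ 10^(L/10) = 10^(82/10) + 10^(101/10) + 10^(90/10) = 1.375e+10.
L_total = 10·log₁₀(1.375e+10) = 101.38 dB SPL.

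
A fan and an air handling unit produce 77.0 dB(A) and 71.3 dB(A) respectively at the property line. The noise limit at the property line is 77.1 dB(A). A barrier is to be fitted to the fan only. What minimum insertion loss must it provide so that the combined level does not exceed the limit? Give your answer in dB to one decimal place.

Fixed contribution from the other source: Σ 10^(L/10) = 10^(71.3/10) = 1.349e+07 (71.30 dB(A)).
To meet 77.1 dB(A) overall, the treated fan may contribute at most 10^(77.1/10) − 1.349e+07 = 3.780e+07, i.e. 75.77 dB(A).
So the fan must be reduced from 77.0 to 75.77 dB(A): IL = 1.23 dB.

1.2 dB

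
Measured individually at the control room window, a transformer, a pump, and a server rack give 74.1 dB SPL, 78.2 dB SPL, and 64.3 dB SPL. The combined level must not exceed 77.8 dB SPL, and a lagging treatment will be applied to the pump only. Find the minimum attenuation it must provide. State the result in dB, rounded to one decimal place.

3.2 dB

Fixed contribution from the other sources: Σ 10^(L/10) = 10^(74.1/10) + 10^(64.3/10) = 2.840e+07 (74.53 dB SPL).
To meet 77.8 dB SPL overall, the treated pump may contribute at most 10^(77.8/10) − 2.840e+07 = 3.186e+07, i.e. 75.03 dB SPL.
Required insertion loss = 78.2 − 75.03 = 3.17 dB.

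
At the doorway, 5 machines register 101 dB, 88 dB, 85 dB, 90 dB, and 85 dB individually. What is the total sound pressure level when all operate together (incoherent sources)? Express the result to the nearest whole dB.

For uncorrelated sources the intensities add, so convert each level to linear form, sum, and take 10·log₁₀ of the total.
Σ 10^(L/10) = 10^(101/10) + 10^(88/10) + 10^(85/10) + 10^(90/10) + 10^(85/10) = 1.485e+10.
L_total = 10·log₁₀(1.485e+10) = 101.72 dB.

102 dB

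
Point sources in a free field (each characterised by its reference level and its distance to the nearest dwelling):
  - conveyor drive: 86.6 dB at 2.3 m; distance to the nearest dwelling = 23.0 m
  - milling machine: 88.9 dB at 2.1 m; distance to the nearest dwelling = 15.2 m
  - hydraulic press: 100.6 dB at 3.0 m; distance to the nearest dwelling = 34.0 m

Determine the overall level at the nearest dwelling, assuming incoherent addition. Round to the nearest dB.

80 dB

First find each source's level at the receiver (point-source: −20·log₁₀(r/r_ref)), then combine on an intensity basis.
conveyor drive: 86.6 − 20·log₁₀(23.0/2.3) = 86.6 − 20.00 = 66.60 dB.
milling machine: 88.9 − 20·log₁₀(15.2/2.1) = 88.9 − 17.19 = 71.71 dB.
hydraulic press: 100.6 − 20·log₁₀(34.0/3.0) = 100.6 − 21.09 = 79.51 dB.
Σ 10^(L/10) = 1.088e+08 → L_total = 10·log₁₀(1.088e+08) = 80.37 dB.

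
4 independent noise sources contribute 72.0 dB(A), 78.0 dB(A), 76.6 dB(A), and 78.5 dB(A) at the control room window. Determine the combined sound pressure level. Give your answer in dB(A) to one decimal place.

82.9 dB(A)

For uncorrelated sources the intensities add, so convert each level to linear form, sum, and take 10·log₁₀ of the total.
Σ 10^(L/10) = 10^(72.0/10) + 10^(78.0/10) + 10^(76.6/10) + 10^(78.5/10) = 1.954e+08.
L_total = 10·log₁₀(1.954e+08) = 82.91 dB(A).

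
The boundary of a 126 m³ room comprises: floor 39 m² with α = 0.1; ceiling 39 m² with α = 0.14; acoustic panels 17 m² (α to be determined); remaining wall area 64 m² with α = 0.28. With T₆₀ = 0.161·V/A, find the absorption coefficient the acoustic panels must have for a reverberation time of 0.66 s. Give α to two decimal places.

0.20

A = 0.161·V/T₆₀ = 0.161·126/0.66 = 30.74 m² sabins.
Absorption from the other surfaces = 39·0.1 + 39·0.14 + 64·0.28 = 27.28 m², so the acoustic panels must supply 3.46 m² over 17 m².
α = 3.46/17 = 0.203.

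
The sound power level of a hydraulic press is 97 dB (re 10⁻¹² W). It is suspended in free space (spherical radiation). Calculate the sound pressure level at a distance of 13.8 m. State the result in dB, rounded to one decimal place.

63.2 dB

The power spreads over a sphere of area 4π·r², so L_p = L_w − 10·log₁₀(4π·r²).
4π·r² = 2393 m², 10·log₁₀ of that is 33.790 dB.
L_p = 97 − 33.790 = 63.21 dB.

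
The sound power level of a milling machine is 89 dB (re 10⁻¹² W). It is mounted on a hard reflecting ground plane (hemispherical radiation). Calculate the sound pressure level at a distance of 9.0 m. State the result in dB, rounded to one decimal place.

L_p = L_w − 10·log₁₀(2π·r²) with r = 9.0 m.
2π·r² = 508.9 m², 10·log₁₀ of that is 27.067 dB.
L_p = 89 − 27.067 = 61.93 dB.

61.9 dB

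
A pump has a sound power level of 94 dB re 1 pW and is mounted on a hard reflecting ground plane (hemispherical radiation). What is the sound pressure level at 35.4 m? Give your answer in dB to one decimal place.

Free-field hemispherical radiation: L_p = L_w − 10·log₁₀(2π·r²), r = 35.4 m.
2π·r² = 7874 m², 10·log₁₀ of that is 38.962 dB.
L_p = 94 − 38.962 = 55.04 dB.

55.0 dB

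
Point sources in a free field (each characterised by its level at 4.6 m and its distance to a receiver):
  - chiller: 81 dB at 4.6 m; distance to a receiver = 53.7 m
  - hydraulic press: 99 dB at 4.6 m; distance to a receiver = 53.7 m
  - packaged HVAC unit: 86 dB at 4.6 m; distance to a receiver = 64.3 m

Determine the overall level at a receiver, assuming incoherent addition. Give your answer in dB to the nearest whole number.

First find each source's level at the receiver (point-source: −20·log₁₀(r/r_ref)), then combine on an intensity basis.
chiller: 81 − 20·log₁₀(53.7/4.6) = 81 − 21.34 = 59.66 dB.
hydraulic press: 99 − 20·log₁₀(53.7/4.6) = 99 − 21.34 = 77.66 dB.
packaged HVAC unit: 86 − 20·log₁₀(64.3/4.6) = 86 − 22.91 = 63.09 dB.
Σ 10^(L/10) = 6.125e+07 → L_total = 10·log₁₀(6.125e+07) = 77.87 dB.

78 dB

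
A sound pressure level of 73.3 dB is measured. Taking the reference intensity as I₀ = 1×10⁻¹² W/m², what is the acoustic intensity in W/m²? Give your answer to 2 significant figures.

2.1e-05 W/m²

I = I₀·10^(L/10) = 10⁻¹² × 10^(73.3/10) = 10^(-4.670).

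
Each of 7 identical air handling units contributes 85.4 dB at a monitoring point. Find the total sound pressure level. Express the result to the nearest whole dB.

With 7 equal, uncorrelated contributions the intensity is 7× that of one unit, giving a rise of 10·log₁₀ 7.
L_total = 85.4 + 10·log₁₀(7) = 85.4 + 8.451 = 93.85 dB.

94 dB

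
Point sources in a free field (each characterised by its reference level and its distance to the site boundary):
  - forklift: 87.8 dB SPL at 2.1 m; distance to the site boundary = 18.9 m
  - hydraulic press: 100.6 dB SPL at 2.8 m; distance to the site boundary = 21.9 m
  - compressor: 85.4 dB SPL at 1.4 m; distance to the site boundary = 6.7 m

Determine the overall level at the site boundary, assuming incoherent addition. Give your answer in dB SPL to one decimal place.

83.2 dB SPL

Propagate each source to the receiver with L = L_ref − 20·log₁₀(r/r_ref), then add intensities.
forklift: 87.8 − 20·log₁₀(18.9/2.1) = 87.8 − 19.08 = 68.72 dB SPL.
hydraulic press: 100.6 − 20·log₁₀(21.9/2.8) = 100.6 − 17.87 = 82.73 dB SPL.
compressor: 85.4 − 20·log₁₀(6.7/1.4) = 85.4 − 13.60 = 71.80 dB SPL.
Σ 10^(L/10) = 2.103e+08 → L_total = 10·log₁₀(2.103e+08) = 83.23 dB SPL.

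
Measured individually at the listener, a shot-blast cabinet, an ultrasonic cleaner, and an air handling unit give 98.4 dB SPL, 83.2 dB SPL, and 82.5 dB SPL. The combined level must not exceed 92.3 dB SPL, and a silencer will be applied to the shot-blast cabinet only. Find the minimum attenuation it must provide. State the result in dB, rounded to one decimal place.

7.2 dB

The untreated sources together contribute 10^(83.2/10) + 10^(82.5/10) = 3.868e+08, i.e. 85.87 dB SPL.
To meet 92.3 dB SPL overall, the treated shot-blast cabinet may contribute at most 10^(92.3/10) − 3.868e+08 = 1.311e+09, i.e. 91.18 dB SPL.
Required insertion loss = 98.4 − 91.18 = 7.22 dB.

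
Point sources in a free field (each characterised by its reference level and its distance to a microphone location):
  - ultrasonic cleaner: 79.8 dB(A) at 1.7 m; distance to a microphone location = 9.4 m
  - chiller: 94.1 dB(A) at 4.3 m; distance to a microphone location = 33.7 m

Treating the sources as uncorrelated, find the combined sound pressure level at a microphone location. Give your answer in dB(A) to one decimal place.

First find each source's level at the receiver (point-source: −20·log₁₀(r/r_ref)), then combine on an intensity basis.
ultrasonic cleaner: 79.8 − 20·log₁₀(9.4/1.7) = 79.8 − 14.85 = 64.95 dB(A).
chiller: 94.1 − 20·log₁₀(33.7/4.3) = 94.1 − 17.88 = 76.22 dB(A).
Σ 10^(L/10) = 4.497e+07 → L_total = 10·log₁₀(4.497e+07) = 76.53 dB(A).

76.5 dB(A)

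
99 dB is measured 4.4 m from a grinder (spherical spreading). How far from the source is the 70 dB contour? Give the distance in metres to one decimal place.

For a point source L₁ − L₂ = 20·log₁₀(r₂/r₁), so r₂ = r₁·10^((L₁−L₂)/20).
r₂ = 4.4·10^((99−70)/20) = 4.4·10^(29.0/20) = 124.01 m.

124.0 m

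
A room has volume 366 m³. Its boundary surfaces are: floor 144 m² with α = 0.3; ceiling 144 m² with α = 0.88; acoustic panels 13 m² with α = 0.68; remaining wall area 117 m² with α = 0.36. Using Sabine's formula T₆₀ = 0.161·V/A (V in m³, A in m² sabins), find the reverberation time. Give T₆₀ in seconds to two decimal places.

0.27 s

Total absorption A = 144·0.3 + 144·0.88 + 13·0.68 + 117·0.36 = 220.88 m² sabins.
T₆₀ = 0.161 × 366 / 220.88 = 0.267 s.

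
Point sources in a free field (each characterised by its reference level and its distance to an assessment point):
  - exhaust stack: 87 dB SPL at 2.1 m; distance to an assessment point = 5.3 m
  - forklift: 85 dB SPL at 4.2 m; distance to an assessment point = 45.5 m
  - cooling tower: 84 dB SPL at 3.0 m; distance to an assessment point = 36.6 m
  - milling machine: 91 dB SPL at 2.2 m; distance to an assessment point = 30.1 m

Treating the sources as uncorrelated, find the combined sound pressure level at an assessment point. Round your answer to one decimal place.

Propagate each source to the receiver with L = L_ref − 20·log₁₀(r/r_ref), then add intensities.
exhaust stack: 87 − 20·log₁₀(5.3/2.1) = 87 − 8.04 = 78.96 dB SPL.
forklift: 85 − 20·log₁₀(45.5/4.2) = 85 − 20.70 = 64.30 dB SPL.
cooling tower: 84 − 20·log₁₀(36.6/3.0) = 84 − 21.73 = 62.27 dB SPL.
milling machine: 91 − 20·log₁₀(30.1/2.2) = 91 − 22.72 = 68.28 dB SPL.
Σ 10^(L/10) = 8.979e+07 → L_total = 10·log₁₀(8.979e+07) = 79.53 dB SPL.

79.5 dB SPL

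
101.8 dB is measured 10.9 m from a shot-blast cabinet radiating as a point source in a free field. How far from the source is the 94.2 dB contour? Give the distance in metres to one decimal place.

26.1 m

Point-source spreading drops the level by 20·log₁₀(r₂/r₁); inverting, r₂/r₁ = 10^(ΔL/20).
r₂ = 10.9·10^((101.8−94.2)/20) = 10.9·10^(7.6/20) = 26.15 m.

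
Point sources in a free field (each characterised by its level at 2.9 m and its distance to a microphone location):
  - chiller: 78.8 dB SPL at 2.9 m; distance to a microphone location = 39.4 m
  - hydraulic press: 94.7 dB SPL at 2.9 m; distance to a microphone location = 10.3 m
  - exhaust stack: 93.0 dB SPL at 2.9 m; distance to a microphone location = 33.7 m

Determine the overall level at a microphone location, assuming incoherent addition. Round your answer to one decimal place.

Apply inverse-square spreading to bring every level to the receiver, then sum 10^(L/10).
chiller: 78.8 − 20·log₁₀(39.4/2.9) = 78.8 − 22.66 = 56.14 dB SPL.
hydraulic press: 94.7 − 20·log₁₀(10.3/2.9) = 94.7 − 11.01 = 83.69 dB SPL.
exhaust stack: 93.0 − 20·log₁₀(33.7/2.9) = 93.0 − 21.30 = 71.70 dB SPL.
Σ 10^(L/10) = 2.491e+08 → L_total = 10·log₁₀(2.491e+08) = 83.96 dB SPL.

84.0 dB SPL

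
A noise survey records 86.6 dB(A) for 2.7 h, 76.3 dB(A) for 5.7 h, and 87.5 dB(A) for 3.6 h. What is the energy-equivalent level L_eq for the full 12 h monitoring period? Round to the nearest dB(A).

85 dB(A)

Weight each interval's intensity by its duration and average over T = 12 h:
Σ tᵢ·10^(Lᵢ/10) = 2.7·10^(86.6/10) + 5.7·10^(76.3/10) + 3.6·10^(87.5/10) = 3.502e+09.
L_eq = 10·log₁₀(3.502e+09/12) = 84.65 dB(A).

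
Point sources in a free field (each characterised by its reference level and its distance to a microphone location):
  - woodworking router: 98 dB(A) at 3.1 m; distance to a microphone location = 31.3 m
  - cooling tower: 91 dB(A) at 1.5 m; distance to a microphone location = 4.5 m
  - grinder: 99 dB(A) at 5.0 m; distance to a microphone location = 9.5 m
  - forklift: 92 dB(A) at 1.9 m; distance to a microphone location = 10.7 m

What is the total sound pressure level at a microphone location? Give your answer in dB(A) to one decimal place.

93.9 dB(A)

First find each source's level at the receiver (point-source: −20·log₁₀(r/r_ref)), then combine on an intensity basis.
woodworking router: 98 − 20·log₁₀(31.3/3.1) = 98 − 20.08 = 77.92 dB(A).
cooling tower: 91 − 20·log₁₀(4.5/1.5) = 91 − 9.54 = 81.46 dB(A).
grinder: 99 − 20·log₁₀(9.5/5.0) = 99 − 5.58 = 93.42 dB(A).
forklift: 92 − 20·log₁₀(10.7/1.9) = 92 − 15.01 = 76.99 dB(A).
Σ 10^(L/10) = 2.452e+09 → L_total = 10·log₁₀(2.452e+09) = 93.90 dB(A).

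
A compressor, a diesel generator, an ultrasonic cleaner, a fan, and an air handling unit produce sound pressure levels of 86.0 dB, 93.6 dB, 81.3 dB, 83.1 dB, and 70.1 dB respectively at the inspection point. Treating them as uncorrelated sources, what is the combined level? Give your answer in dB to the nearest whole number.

For uncorrelated sources the intensities add, so convert each level to linear form, sum, and take 10·log₁₀ of the total.
Σ 10^(L/10) = 10^(86.0/10) + 10^(93.6/10) + 10^(81.3/10) + 10^(83.1/10) + 10^(70.1/10) = 3.038e+09.
L_total = 10·log₁₀(3.038e+09) = 94.83 dB.

95 dB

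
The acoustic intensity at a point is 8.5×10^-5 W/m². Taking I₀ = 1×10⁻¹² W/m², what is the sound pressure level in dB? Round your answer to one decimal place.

I/I₀ = 8.5×10^-5/10⁻¹² = 8.5×10^7, and L = 10·log₁₀(I/I₀).
L = 10·(0.9294 + 7) = 79.29 dB.

79.3 dB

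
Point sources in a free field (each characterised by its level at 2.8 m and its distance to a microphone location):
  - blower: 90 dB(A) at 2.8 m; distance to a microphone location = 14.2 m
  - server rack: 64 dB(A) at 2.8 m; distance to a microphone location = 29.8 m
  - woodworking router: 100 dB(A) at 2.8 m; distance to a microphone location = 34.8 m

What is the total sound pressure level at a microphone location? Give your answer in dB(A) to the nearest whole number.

80 dB(A)

First find each source's level at the receiver (point-source: −20·log₁₀(r/r_ref)), then combine on an intensity basis.
blower: 90 − 20·log₁₀(14.2/2.8) = 90 − 14.10 = 75.90 dB(A).
server rack: 64 − 20·log₁₀(29.8/2.8) = 64 − 20.54 = 43.46 dB(A).
woodworking router: 100 − 20·log₁₀(34.8/2.8) = 100 − 21.89 = 78.11 dB(A).
Σ 10^(L/10) = 1.036e+08 → L_total = 10·log₁₀(1.036e+08) = 80.16 dB(A).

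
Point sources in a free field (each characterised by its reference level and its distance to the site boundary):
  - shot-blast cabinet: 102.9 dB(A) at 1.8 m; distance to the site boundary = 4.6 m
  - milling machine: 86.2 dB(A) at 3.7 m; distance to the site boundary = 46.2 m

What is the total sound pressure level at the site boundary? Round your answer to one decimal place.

94.8 dB(A)

Apply inverse-square spreading to bring every level to the receiver, then sum 10^(L/10).
shot-blast cabinet: 102.9 − 20·log₁₀(4.6/1.8) = 102.9 − 8.15 = 94.75 dB(A).
milling machine: 86.2 − 20·log₁₀(46.2/3.7) = 86.2 − 21.93 = 64.27 dB(A).
Σ 10^(L/10) = 2.988e+09 → L_total = 10·log₁₀(2.988e+09) = 94.75 dB(A).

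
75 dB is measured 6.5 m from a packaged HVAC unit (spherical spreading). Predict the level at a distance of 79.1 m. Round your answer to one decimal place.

For a point source, L₂ = L₁ − 20·log₁₀(r₂/r₁).
L₂ = 75 − 20·log₁₀(79.1/6.5) = 75 − 21.705 = 53.29 dB.

53.3 dB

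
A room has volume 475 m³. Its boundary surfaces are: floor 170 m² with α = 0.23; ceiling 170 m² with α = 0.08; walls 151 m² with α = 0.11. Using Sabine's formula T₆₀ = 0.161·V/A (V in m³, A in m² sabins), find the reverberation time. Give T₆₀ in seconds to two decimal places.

A = Σ Sᵢαᵢ = 170·0.23 + 170·0.08 + 151·0.11 = 69.31 m².
T₆₀ = 0.161·V/A = 0.161·475/69.31 = 1.103 s.

1.10 s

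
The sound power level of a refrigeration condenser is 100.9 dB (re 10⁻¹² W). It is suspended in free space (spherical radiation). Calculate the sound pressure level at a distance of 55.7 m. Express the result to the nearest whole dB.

55 dB

Free-field spherical radiation: L_p = L_w − 10·log₁₀(4π·r²), r = 55.7 m.
4π·r² = 3.899e+04 m², 10·log₁₀ of that is 45.909 dB.
L_p = 100.9 − 45.909 = 54.99 dB.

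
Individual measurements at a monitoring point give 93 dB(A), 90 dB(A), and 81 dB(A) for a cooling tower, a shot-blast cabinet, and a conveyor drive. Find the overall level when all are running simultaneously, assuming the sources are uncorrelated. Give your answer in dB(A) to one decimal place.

94.9 dB(A)

For uncorrelated sources the intensities add, so convert each level to linear form, sum, and take 10·log₁₀ of the total.
Σ 10^(L/10) = 10^(93/10) + 10^(90/10) + 10^(81/10) = 3.121e+09.
L_total = 10·log₁₀(3.121e+09) = 94.94 dB(A).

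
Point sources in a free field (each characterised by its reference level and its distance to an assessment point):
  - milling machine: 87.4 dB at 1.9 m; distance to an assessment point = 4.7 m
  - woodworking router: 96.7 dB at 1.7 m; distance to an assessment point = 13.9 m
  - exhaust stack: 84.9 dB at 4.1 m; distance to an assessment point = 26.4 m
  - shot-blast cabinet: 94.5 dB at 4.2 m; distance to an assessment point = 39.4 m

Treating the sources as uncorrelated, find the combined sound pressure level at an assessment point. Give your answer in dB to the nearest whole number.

Propagate each source to the receiver with L = L_ref − 20·log₁₀(r/r_ref), then add intensities.
milling machine: 87.4 − 20·log₁₀(4.7/1.9) = 87.4 − 7.87 = 79.53 dB.
woodworking router: 96.7 − 20·log₁₀(13.9/1.7) = 96.7 − 18.25 = 78.45 dB.
exhaust stack: 84.9 − 20·log₁₀(26.4/4.1) = 84.9 − 16.18 = 68.72 dB.
shot-blast cabinet: 94.5 − 20·log₁₀(39.4/4.2) = 94.5 − 19.44 = 75.06 dB.
Σ 10^(L/10) = 1.992e+08 → L_total = 10·log₁₀(1.992e+08) = 82.99 dB.

83 dB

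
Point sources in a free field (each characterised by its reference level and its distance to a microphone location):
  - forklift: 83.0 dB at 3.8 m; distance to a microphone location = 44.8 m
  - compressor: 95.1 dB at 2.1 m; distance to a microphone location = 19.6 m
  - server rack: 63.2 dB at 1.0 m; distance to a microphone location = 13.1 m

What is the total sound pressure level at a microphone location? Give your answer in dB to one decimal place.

First find each source's level at the receiver (point-source: −20·log₁₀(r/r_ref)), then combine on an intensity basis.
forklift: 83.0 − 20·log₁₀(44.8/3.8) = 83.0 − 21.43 = 61.57 dB.
compressor: 95.1 − 20·log₁₀(19.6/2.1) = 95.1 − 19.40 = 75.70 dB.
server rack: 63.2 − 20·log₁₀(13.1/1.0) = 63.2 − 22.35 = 40.85 dB.
Σ 10^(L/10) = 3.859e+07 → L_total = 10·log₁₀(3.859e+07) = 75.87 dB.

75.9 dB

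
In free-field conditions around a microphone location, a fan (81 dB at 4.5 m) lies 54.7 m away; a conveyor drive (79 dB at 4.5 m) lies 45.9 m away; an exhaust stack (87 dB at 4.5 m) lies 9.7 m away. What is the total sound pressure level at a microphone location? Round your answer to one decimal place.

80.4 dB

Propagate each source to the receiver with L = L_ref − 20·log₁₀(r/r_ref), then add intensities.
fan: 81 − 20·log₁₀(54.7/4.5) = 81 − 21.70 = 59.30 dB.
conveyor drive: 79 − 20·log₁₀(45.9/4.5) = 79 − 20.17 = 58.83 dB.
exhaust stack: 87 − 20·log₁₀(9.7/4.5) = 87 − 6.67 = 80.33 dB.
Σ 10^(L/10) = 1.095e+08 → L_total = 10·log₁₀(1.095e+08) = 80.39 dB.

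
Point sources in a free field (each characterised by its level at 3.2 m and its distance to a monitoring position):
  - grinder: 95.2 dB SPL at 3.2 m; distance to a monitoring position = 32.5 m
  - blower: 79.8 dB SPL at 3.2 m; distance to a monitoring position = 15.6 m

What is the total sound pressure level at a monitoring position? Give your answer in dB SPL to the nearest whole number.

76 dB SPL

Propagate each source to the receiver with L = L_ref − 20·log₁₀(r/r_ref), then add intensities.
grinder: 95.2 − 20·log₁₀(32.5/3.2) = 95.2 − 20.13 = 75.07 dB SPL.
blower: 79.8 − 20·log₁₀(15.6/3.2) = 79.8 − 13.76 = 66.04 dB SPL.
Σ 10^(L/10) = 3.612e+07 → L_total = 10·log₁₀(3.612e+07) = 75.58 dB SPL.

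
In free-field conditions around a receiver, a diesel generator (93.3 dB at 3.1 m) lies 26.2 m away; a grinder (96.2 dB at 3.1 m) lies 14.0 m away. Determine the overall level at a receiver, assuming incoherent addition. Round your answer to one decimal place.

83.7 dB

Propagate each source to the receiver with L = L_ref − 20·log₁₀(r/r_ref), then add intensities.
diesel generator: 93.3 − 20·log₁₀(26.2/3.1) = 93.3 − 18.54 = 74.76 dB.
grinder: 96.2 − 20·log₁₀(14.0/3.1) = 96.2 − 13.10 = 83.10 dB.
Σ 10^(L/10) = 2.343e+08 → L_total = 10·log₁₀(2.343e+08) = 83.70 dB.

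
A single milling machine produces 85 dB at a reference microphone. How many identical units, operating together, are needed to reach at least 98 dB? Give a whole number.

20

Need L₁ + 10·log₁₀ N ≥ 98, i.e. log₁₀ N ≥ 1.30.
N ≥ 10^(13.0/10) = 19.953, so N = 20.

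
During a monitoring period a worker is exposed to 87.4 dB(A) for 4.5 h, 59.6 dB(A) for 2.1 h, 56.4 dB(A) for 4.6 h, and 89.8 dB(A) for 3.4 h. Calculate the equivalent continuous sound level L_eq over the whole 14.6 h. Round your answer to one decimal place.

85.9 dB(A)

L_eq = 10·log₁₀[(1/T)·Σ tᵢ·10^(Lᵢ/10)] with T = 14.6 h.
Σ tᵢ·10^(Lᵢ/10) = 4.5·10^(87.4/10) + 2.1·10^(59.6/10) + 4.6·10^(56.4/10) + 3.4·10^(89.8/10) = 5.724e+09.
L_eq = 10·log₁₀(5.724e+09/14.6) = 85.93 dB(A).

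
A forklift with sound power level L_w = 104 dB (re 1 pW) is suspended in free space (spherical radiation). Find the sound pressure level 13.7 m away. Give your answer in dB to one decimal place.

The power spreads over a sphere of area 4π·r², so L_p = L_w − 10·log₁₀(4π·r²).
4π·r² = 2359 m², 10·log₁₀ of that is 33.727 dB.
L_p = 104 − 33.727 = 70.27 dB.

70.3 dB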